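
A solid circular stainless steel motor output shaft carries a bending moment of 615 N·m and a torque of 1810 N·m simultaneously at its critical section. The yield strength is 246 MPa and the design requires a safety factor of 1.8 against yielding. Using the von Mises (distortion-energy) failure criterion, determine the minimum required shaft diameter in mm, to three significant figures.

d = 50.1 mm

σ_allow = σ_y/n = 246/1.8 = 136.7 MPa.
For a solid shaft σ_b = 32M/(πd³) and τ = 16T/(πd³), so the von Mises stress is σ' = (16/πd³)·√(4M²+3T²).
√(4M²+3T²) = √(4×(615000)² + 3×(1.810×10^6)²) = 3.368×10^6 N·mm.
d³ = 16×3.368×10^6/(π×136.7) = 125500 mm³.
d = 50.07 mm.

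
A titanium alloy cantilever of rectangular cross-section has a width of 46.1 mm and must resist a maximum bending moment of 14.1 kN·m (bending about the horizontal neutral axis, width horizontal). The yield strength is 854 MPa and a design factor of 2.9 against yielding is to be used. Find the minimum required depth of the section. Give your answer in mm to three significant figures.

h = 78.9 mm

σ_allow = 854/2.9 = 294.5 MPa.
For a rectangular section σ = 6M/(bh²), so h² = 6M/(b σ_allow) = 6×1.4100×10^7/(46.1×294.5) = 6232 mm².
h = 78.94 mm.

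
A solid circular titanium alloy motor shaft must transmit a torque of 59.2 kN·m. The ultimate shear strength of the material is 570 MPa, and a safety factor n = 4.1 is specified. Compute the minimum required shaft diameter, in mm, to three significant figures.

Allowable shear stress τ_allow = 570/4.1 = 139.0 MPa.
For a solid shaft τ = 16T/(πd³), so d³ = 16T/(π τ_allow) = 16×5.9200×10^7/(π×139.0) = 2.169×10^6 mm³.
d = (2.169×10^6)^(1/3) = 129.4 mm.

d = 129 mm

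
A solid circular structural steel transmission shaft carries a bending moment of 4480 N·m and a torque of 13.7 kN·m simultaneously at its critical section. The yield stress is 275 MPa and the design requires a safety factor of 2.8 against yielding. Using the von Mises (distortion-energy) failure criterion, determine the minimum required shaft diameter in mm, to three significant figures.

σ_allow = σ_y/n = 275/2.8 = 98.21 MPa.
For a solid shaft σ_b = 32M/(πd³) and τ = 16T/(πd³), so the von Mises stress is σ' = (16/πd³)·√(4M²+3T²).
√(4M²+3T²) = √(4×(4.480×10^6)² + 3×(1.370×10^7)²) = 2.536×10^7 N·mm.
d³ = 16×2.536×10^7/(π×98.21) = 1.315×10^6 mm³.
d = 109.6 mm.

d = 110 mm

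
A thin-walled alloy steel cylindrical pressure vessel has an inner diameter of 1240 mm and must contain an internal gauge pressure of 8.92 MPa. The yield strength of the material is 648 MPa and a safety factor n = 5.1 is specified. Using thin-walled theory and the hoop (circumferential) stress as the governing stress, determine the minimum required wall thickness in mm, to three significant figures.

t = 43.5 mm

σ_allow = 648/5.1 = 127.1 MPa.
Hoop stress σ_h = pD/(2t), so t = pD/(2σ_allow) = 8.92×1240/(2×127.1) = 43.53 mm.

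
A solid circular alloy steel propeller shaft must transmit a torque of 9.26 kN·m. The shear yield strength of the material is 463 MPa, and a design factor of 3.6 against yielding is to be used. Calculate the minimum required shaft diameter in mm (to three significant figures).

Allowable shear stress τ_allow = 463/3.6 = 128.6 MPa.
For a solid shaft τ = 16T/(πd³), so d³ = 16T/(π τ_allow) = 16×9260000/(π×128.6) = 366700 mm³.
d = (366700)^(1/3) = 71.58 mm.

d = 71.6 mm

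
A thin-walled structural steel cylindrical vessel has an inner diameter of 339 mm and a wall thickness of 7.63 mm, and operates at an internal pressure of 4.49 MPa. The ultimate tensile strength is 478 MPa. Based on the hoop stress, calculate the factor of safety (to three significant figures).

σ_h = pD/(2t) = 4.49×339/(2×7.63) = 99.75 MPa.
n = 478/99.75 = 4.792.

n = 4.79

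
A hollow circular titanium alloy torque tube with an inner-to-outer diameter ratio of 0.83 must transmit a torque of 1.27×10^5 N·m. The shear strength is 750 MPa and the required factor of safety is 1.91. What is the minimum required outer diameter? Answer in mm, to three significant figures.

d_o = 146 mm

τ_allow = 750/1.91 = 392.7 MPa.
For a hollow shaft τ = 16T/[πd_o³(1−k⁴)] with k = 0.83, so 1−k⁴ = 0.5254.
d_o³ = 16T/[π τ_allow (1−k⁴)] = 16×1.2700×10^8/(π×392.7×0.5254) = 3.135×10^6 mm³.
d_o = 146.4 mm.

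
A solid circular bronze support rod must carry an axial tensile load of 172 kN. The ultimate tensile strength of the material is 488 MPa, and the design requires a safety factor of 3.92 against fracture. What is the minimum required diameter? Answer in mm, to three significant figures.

Allowable stress σ_allow = 488/3.92 = 124.5 MPa.
Required area A = F/σ_allow = 172000/124.5 = 1382 mm².
A = πd²/4 → d = √(4A/π) = 41.94 mm.

d = 41.9 mm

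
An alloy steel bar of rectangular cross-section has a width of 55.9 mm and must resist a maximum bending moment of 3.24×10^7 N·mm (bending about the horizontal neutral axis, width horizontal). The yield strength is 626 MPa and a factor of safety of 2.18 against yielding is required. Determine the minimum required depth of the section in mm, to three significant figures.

σ_allow = 626/2.18 = 287.2 MPa.
For a rectangular section σ = 6M/(bh²), so h² = 6M/(b σ_allow) = 6×3.2400×10^7/(55.9×287.2) = 12110 mm².
h = 110.0 mm.

h = 110 mm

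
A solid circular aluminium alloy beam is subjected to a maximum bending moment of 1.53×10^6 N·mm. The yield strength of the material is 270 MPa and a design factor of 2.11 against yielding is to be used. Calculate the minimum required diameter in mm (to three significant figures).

σ_allow = 270/2.11 = 128.0 MPa.
For a solid circular section σ = 32M/(πd³), so d³ = 32M/(π σ_allow) = 32×1530000/(π×128.0) = 121800 mm³.
d = 49.57 mm.

d = 49.6 mm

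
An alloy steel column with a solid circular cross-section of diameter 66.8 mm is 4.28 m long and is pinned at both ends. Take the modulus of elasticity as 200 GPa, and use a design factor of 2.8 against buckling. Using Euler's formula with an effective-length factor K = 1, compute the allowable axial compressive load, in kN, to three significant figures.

I = πd⁴/64 = π×66.8⁴/64 = 977400 mm⁴.
Effective length L_e = KL = 1×4.28 m = 4280 mm.
Euler critical load P_cr = π²EI/L_e² = π²×200000×977400/4280² = 105300 N.
P_allow = P_cr/n = 105300/2.8 = 37610 N.

P_allow = 37.6 kN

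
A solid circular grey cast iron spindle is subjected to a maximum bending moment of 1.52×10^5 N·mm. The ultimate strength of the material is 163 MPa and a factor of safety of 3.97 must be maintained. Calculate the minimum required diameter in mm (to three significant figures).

d = 33.5 mm

σ_allow = 163/3.97 = 41.06 MPa.
For a solid circular section σ = 32M/(πd³), so d³ = 32M/(π σ_allow) = 32×152000/(π×41.06) = 37710 mm³.
d = 33.53 mm.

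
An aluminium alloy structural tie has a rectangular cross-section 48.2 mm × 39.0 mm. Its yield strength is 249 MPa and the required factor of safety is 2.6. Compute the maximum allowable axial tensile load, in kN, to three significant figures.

σ_allow = 249/2.6 = 95.77 MPa.
A = 48.2×39.0 = 1880 mm².
F_allow = σ_allow × A = 95.77×1880 = 180000 N.

F_allow = 180 kN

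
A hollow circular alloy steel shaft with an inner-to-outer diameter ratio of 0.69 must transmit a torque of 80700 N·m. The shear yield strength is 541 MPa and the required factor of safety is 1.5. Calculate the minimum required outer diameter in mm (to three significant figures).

d_o = 114 mm

τ_allow = 541/1.5 = 360.7 MPa.
For a hollow shaft τ = 16T/[πd_o³(1−k⁴)] with k = 0.69, so 1−k⁴ = 0.7733.
d_o³ = 16T/[π τ_allow (1−k⁴)] = 16×8.0700×10^7/(π×360.7×0.7733) = 1.474×10^6 mm³.
d_o = 113.8 mm.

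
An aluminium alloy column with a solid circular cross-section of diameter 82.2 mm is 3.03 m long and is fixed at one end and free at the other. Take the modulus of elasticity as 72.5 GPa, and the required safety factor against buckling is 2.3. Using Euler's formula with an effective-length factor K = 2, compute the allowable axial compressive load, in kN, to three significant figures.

P_allow = 19.0 kN

I = πd⁴/64 = π×82.2⁴/64 = 2.241×10^6 mm⁴.
Effective length L_e = KL = 2×3.03 m = 6060 mm.
Euler critical load P_cr = π²EI/L_e² = π²×72500×2.241×10^6/6060² = 43670 N.
P_allow = P_cr/n = 43670/2.3 = 18990 N.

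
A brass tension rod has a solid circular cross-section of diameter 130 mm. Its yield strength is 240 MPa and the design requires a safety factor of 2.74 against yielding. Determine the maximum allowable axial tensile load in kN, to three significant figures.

F_allow = 1160 kN

σ_allow = 240/2.74 = 87.59 MPa.
A = πd²/4 = π×130²/4 = 13270 mm².
F_allow = σ_allow × A = 87.59×13270 = 1.163×10^6 N.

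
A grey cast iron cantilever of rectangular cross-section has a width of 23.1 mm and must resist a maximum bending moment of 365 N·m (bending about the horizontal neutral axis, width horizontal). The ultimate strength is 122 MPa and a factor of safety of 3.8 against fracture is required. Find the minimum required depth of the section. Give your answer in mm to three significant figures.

σ_allow = 122/3.8 = 32.11 MPa.
For a rectangular section σ = 6M/(bh²), so h² = 6M/(b σ_allow) = 6×365000/(23.1×32.11) = 2953 mm².
h = 54.34 mm.

h = 54.3 mm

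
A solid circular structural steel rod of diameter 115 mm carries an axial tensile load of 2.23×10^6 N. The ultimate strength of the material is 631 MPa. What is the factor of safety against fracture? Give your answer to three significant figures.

A = πd²/4 = 10390 mm².
σ = F/A = 2230000/10390 = 214.7 MPa.
n = 631/214.7 = 2.939.

n = 2.94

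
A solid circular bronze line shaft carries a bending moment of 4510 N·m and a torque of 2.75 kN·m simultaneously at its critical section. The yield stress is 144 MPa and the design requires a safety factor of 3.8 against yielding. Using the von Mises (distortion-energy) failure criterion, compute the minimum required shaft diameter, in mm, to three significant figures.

σ_allow = σ_y/n = 144/3.8 = 37.89 MPa.
For a solid shaft σ_b = 32M/(πd³) and τ = 16T/(πd³), so the von Mises stress is σ' = (16/πd³)·√(4M²+3T²).
√(4M²+3T²) = √(4×(4.510×10^6)² + 3×(2.750×10^6)²) = 1.020×10^7 N·mm.
d³ = 16×1.020×10^7/(π×37.89) = 1.371×10^6 mm³.
d = 111.1 mm.

d = 111 mm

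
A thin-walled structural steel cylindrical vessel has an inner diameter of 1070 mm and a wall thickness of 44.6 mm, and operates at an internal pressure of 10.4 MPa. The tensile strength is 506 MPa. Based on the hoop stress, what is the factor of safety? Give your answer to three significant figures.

n = 4.06

σ_h = pD/(2t) = 10.4×1070/(2×44.6) = 124.8 MPa.
n = 506/124.8 = 4.056.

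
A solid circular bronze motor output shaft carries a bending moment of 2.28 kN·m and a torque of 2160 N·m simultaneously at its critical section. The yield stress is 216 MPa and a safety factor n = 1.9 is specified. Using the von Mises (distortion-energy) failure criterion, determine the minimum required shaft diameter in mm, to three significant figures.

σ_allow = σ_y/n = 216/1.9 = 113.7 MPa.
For a solid shaft σ_b = 32M/(πd³) and τ = 16T/(πd³), so the von Mises stress is σ' = (16/πd³)·√(4M²+3T²).
√(4M²+3T²) = √(4×(2.280×10^6)² + 3×(2.160×10^6)²) = 5.898×10^6 N·mm.
d³ = 16×5.898×10^6/(π×113.7) = 264200 mm³.
d = 64.17 mm.

d = 64.2 mm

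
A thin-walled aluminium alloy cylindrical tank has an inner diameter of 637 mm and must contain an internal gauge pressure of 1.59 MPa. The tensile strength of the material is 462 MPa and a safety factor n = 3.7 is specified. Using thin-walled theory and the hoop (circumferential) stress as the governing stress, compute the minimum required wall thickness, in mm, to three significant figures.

t = 4.06 mm

σ_allow = 462/3.7 = 124.9 MPa.
Hoop stress σ_h = pD/(2t), so t = pD/(2σ_allow) = 1.59×637/(2×124.9) = 4.056 mm.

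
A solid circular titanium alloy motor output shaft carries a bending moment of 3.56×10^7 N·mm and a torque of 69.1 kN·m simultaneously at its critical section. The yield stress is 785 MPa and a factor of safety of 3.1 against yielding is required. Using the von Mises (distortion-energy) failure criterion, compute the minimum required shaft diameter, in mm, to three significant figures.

d = 141 mm

σ_allow = σ_y/n = 785/3.1 = 253.2 MPa.
For a solid shaft σ_b = 32M/(πd³) and τ = 16T/(πd³), so the von Mises stress is σ' = (16/πd³)·√(4M²+3T²).
√(4M²+3T²) = √(4×(3.560×10^7)² + 3×(6.910×10^7)²) = 1.393×10^8 N·mm.
d³ = 16×1.393×10^8/(π×253.2) = 2.801×10^6 mm³.
d = 141.0 mm.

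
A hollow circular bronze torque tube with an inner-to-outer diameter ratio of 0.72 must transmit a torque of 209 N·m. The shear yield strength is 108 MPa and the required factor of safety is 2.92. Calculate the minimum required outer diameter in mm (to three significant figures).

d_o = 34.0 mm

τ_allow = 108/2.92 = 36.99 MPa.
For a hollow shaft τ = 16T/[πd_o³(1−k⁴)] with k = 0.72, so 1−k⁴ = 0.7313.
d_o³ = 16T/[π τ_allow (1−k⁴)] = 16×209000/(π×36.99×0.7313) = 39360 mm³.
d_o = 34.01 mm.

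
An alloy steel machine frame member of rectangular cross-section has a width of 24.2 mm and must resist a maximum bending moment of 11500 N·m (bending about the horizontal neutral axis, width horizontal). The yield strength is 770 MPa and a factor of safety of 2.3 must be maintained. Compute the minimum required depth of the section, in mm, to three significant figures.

h = 92.3 mm

σ_allow = 770/2.3 = 334.8 MPa.
For a rectangular section σ = 6M/(bh²), so h² = 6M/(b σ_allow) = 6×1.1500×10^7/(24.2×334.8) = 8517 mm².
h = 92.29 mm.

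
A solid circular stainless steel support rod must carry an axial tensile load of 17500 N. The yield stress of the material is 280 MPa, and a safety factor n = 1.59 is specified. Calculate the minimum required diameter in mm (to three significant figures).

Allowable stress σ_allow = 280/1.59 = 176.1 MPa.
Required area A = F/σ_allow = 17500/176.1 = 99.38 mm².
A = πd²/4 → d = √(4A/π) = 11.25 mm.

d = 11.2 mm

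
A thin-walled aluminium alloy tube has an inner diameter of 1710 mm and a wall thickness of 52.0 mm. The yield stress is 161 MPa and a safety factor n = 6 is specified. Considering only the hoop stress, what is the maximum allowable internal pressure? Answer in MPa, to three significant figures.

p_allow = 1.63 MPa

σ_allow = 161/6 = 26.83 MPa.
σ_h = pD/(2t) → p_allow = 2σ_allow t/D = 2×26.83×52.0/1710 = 1.632 MPa.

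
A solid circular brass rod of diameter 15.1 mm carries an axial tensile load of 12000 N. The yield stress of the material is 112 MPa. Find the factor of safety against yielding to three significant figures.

n = 1.67

A = πd²/4 = 179.1 mm².
σ = F/A = 12000/179.1 = 67.01 MPa.
n = 112/67.01 = 1.671.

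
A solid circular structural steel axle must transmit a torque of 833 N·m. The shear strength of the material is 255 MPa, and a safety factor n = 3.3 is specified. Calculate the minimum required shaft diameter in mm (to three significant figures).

Allowable shear stress τ_allow = 255/3.3 = 77.27 MPa.
For a solid shaft τ = 16T/(πd³), so d³ = 16T/(π τ_allow) = 16×833000/(π×77.27) = 54900 mm³.
d = (54900)^(1/3) = 38.01 mm.

d = 38.0 mm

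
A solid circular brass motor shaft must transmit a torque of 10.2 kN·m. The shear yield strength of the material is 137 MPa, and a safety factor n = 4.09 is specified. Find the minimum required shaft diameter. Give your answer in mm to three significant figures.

Allowable shear stress τ_allow = 137/4.09 = 33.50 MPa.
For a solid shaft τ = 16T/(πd³), so d³ = 16T/(π τ_allow) = 16×1.0200×10^7/(π×33.50) = 1.551×10^6 mm³.
d = (1.551×10^6)^(1/3) = 115.8 mm.

d = 116 mm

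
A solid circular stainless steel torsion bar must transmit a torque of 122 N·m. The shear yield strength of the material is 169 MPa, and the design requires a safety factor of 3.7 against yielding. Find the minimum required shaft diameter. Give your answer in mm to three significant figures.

Allowable shear stress τ_allow = 169/3.7 = 45.68 MPa.
For a solid shaft τ = 16T/(πd³), so d³ = 16T/(π τ_allow) = 16×122000/(π×45.68) = 13600 mm³.
d = (13600)^(1/3) = 23.87 mm.

d = 23.9 mm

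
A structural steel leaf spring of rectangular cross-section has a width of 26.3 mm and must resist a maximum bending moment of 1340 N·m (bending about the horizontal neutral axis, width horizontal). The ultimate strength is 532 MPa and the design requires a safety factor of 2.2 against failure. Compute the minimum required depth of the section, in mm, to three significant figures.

σ_allow = 532/2.2 = 241.8 MPa.
For a rectangular section σ = 6M/(bh²), so h² = 6M/(b σ_allow) = 6×1340000/(26.3×241.8) = 1264 mm².
h = 35.56 mm.

h = 35.6 mm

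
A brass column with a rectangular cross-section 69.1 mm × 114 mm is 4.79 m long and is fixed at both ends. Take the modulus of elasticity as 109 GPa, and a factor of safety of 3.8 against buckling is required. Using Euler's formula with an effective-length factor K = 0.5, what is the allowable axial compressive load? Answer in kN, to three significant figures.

Buckling occurs about the weak axis: I_min = h·b³/12 = 114×69.1³/12 = 3.134×10^6 mm⁴ (b = 69.1 mm is the smaller dimension).
Effective length L_e = KL = 0.5×4.79 m = 2395 mm.
Euler critical load P_cr = π²EI/L_e² = π²×109000×3.134×10^6/2395² = 587900 N.
P_allow = P_cr/n = 587900/3.8 = 154700 N.

P_allow = 155 kN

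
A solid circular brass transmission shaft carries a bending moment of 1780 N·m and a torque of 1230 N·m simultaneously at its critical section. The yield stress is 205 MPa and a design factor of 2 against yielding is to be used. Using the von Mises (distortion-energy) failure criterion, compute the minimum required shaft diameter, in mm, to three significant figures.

σ_allow = σ_y/n = 205/2 = 102.5 MPa.
For a solid shaft σ_b = 32M/(πd³) and τ = 16T/(πd³), so the von Mises stress is σ' = (16/πd³)·√(4M²+3T²).
√(4M²+3T²) = √(4×(1.780×10^6)² + 3×(1.230×10^6)²) = 4.149×10^6 N·mm.
d³ = 16×4.149×10^6/(π×102.5) = 206100 mm³.
d = 59.07 mm.

d = 59.1 mm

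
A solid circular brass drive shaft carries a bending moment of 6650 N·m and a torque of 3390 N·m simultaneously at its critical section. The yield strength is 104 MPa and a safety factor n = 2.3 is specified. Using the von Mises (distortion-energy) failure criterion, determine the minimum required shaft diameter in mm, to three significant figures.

σ_allow = σ_y/n = 104/2.3 = 45.22 MPa.
For a solid shaft σ_b = 32M/(πd³) and τ = 16T/(πd³), so the von Mises stress is σ' = (16/πd³)·√(4M²+3T²).
√(4M²+3T²) = √(4×(6.650×10^6)² + 3×(3.390×10^6)²) = 1.454×10^7 N·mm.
d³ = 16×1.454×10^7/(π×45.22) = 1.638×10^6 mm³.
d = 117.9 mm.

d = 118 mm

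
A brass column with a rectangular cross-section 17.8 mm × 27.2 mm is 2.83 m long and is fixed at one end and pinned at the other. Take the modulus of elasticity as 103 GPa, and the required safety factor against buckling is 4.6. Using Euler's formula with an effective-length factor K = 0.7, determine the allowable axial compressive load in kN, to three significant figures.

Buckling occurs about the weak axis: I_min = h·b³/12 = 27.2×17.8³/12 = 12780 mm⁴ (b = 17.8 mm is the smaller dimension).
Effective length L_e = KL = 0.7×2.83 m = 1981 mm.
Euler critical load P_cr = π²EI/L_e² = π²×103000×12780/1981² = 3311 N.
P_allow = P_cr/n = 3311/4.6 = 719.9 N.

P_allow = 0.720 kN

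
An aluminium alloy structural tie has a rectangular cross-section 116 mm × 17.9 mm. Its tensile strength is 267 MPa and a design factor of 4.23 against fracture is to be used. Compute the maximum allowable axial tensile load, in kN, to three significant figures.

σ_allow = 267/4.23 = 63.12 MPa.
A = 116×17.9 = 2076 mm².
F_allow = σ_allow × A = 63.12×2076 = 131100 N.

F_allow = 131 kN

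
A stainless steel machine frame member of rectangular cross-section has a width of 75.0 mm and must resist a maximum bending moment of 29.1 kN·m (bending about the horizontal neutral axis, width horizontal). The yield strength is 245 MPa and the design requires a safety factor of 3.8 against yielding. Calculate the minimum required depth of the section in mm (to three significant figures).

h = 190 mm

σ_allow = 245/3.8 = 64.47 MPa.
For a rectangular section σ = 6M/(bh²), so h² = 6M/(b σ_allow) = 6×2.9100×10^7/(75.0×64.47) = 36110 mm².
h = 190.0 mm.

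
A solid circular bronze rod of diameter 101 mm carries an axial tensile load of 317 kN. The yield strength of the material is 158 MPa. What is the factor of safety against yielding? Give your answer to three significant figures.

A = πd²/4 = 8012 mm².
σ = F/A = 317000/8012 = 39.57 MPa.
n = 158/39.57 = 3.993.

n = 3.99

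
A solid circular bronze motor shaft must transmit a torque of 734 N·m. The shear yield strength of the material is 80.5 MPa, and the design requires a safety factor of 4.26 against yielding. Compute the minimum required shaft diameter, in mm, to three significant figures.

d = 58.3 mm

Allowable shear stress τ_allow = 80.5/4.26 = 18.90 MPa.
For a solid shaft τ = 16T/(πd³), so d³ = 16T/(π τ_allow) = 16×734000/(π×18.90) = 197800 mm³.
d = (197800)^(1/3) = 58.27 mm.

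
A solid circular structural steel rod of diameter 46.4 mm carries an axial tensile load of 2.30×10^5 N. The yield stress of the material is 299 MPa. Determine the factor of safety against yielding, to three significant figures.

n = 2.20

A = πd²/4 = 1691 mm².
σ = F/A = 230000/1691 = 136.0 MPa.
n = 299/136.0 = 2.198.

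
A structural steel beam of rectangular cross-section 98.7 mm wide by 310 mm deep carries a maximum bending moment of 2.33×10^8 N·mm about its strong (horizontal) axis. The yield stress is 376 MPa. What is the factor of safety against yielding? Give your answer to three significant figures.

n = 2.55

Section modulus S = bh²/6 = 98.7×310²/6 = 1.581×10^6 mm³.
σ = M/S = 2.3300×10^8/1.581×10^6 = 147.4 MPa.
n = 376/147.4 = 2.551.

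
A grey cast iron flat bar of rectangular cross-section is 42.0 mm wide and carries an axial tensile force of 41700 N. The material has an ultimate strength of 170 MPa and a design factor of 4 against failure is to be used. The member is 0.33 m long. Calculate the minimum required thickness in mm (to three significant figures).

σ_allow = 170/4 = 42.50 MPa.
Required area A = F/σ_allow = 41700/42.50 = 981.2 mm².
t = A/w = 981.2/42.0 = 23.36 mm.

t = 23.4 mm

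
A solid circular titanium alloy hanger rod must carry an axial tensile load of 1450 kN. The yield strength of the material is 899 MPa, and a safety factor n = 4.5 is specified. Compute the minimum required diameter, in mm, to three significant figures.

Allowable stress σ_allow = 899/4.5 = 199.8 MPa.
Required area A = F/σ_allow = 1450000/199.8 = 7258 mm².
A = πd²/4 → d = √(4A/π) = 96.13 mm.

d = 96.1 mm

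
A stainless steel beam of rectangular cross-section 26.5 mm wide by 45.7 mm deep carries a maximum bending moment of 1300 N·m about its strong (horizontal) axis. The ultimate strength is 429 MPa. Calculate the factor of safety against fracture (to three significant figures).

n = 3.04

Section modulus S = bh²/6 = 26.5×45.7²/6 = 9224 mm³.
σ = M/S = 1300000/9224 = 140.9 MPa.
n = 429/140.9 = 3.044.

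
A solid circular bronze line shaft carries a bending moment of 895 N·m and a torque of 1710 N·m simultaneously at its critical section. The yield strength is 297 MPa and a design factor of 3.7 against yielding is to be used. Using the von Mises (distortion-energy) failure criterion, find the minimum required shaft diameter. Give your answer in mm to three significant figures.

σ_allow = σ_y/n = 297/3.7 = 80.27 MPa.
For a solid shaft σ_b = 32M/(πd³) and τ = 16T/(πd³), so the von Mises stress is σ' = (16/πd³)·√(4M²+3T²).
√(4M²+3T²) = √(4×(895000)² + 3×(1.710×10^6)²) = 3.461×10^6 N·mm.
d³ = 16×3.461×10^6/(π×80.27) = 219600 mm³.
d = 60.33 mm.

d = 60.3 mm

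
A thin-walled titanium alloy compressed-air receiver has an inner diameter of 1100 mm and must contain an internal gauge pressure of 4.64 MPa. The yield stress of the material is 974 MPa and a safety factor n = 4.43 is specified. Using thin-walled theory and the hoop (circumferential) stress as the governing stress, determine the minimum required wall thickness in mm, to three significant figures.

t = 11.6 mm

σ_allow = 974/4.43 = 219.9 MPa.
Hoop stress σ_h = pD/(2t), so t = pD/(2σ_allow) = 4.64×1100/(2×219.9) = 11.61 mm.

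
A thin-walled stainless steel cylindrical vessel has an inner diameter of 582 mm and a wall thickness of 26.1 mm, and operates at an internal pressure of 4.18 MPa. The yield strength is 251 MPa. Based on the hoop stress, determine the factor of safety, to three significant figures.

σ_h = pD/(2t) = 4.18×582/(2×26.1) = 46.60 MPa.
n = 251/46.60 = 5.386.

n = 5.39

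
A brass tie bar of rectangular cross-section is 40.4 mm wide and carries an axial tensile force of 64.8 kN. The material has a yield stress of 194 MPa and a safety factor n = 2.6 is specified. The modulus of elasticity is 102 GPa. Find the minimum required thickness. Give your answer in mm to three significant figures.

t = 21.5 mm

σ_allow = 194/2.6 = 74.62 MPa.
Required area A = F/σ_allow = 64800/74.62 = 868.5 mm².
t = A/w = 868.5/40.4 = 21.50 mm.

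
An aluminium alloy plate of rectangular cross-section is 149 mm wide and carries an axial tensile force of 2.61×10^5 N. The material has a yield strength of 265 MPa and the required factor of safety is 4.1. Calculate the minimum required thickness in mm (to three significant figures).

σ_allow = 265/4.1 = 64.63 MPa.
Required area A = F/σ_allow = 261000/64.63 = 4038 mm².
t = A/w = 4038/149 = 27.10 mm.

t = 27.1 mm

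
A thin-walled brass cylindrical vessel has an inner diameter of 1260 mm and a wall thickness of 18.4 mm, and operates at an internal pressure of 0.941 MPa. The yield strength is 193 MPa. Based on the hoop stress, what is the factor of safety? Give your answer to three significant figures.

n = 5.99

σ_h = pD/(2t) = 0.941×1260/(2×18.4) = 32.22 MPa.
n = 193/32.22 = 5.990.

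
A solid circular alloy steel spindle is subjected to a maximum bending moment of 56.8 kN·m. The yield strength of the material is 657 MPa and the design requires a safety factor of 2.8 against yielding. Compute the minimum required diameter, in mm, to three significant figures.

σ_allow = 657/2.8 = 234.6 MPa.
For a solid circular section σ = 32M/(πd³), so d³ = 32M/(π σ_allow) = 32×5.6800×10^7/(π×234.6) = 2.466×10^6 mm³.
d = 135.1 mm.

d = 135 mm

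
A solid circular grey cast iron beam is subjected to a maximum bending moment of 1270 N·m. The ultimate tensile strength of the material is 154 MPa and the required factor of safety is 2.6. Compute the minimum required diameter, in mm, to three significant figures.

σ_allow = 154/2.6 = 59.23 MPa.
For a solid circular section σ = 32M/(πd³), so d³ = 32M/(π σ_allow) = 32×1270000/(π×59.23) = 218400 mm³.
d = 60.22 mm.

d = 60.2 mm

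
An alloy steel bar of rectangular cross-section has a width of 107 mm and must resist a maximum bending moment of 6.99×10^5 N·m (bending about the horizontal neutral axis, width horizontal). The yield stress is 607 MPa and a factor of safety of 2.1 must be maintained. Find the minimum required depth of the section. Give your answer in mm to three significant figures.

h = 368 mm

σ_allow = 607/2.1 = 289.0 MPa.
For a rectangular section σ = 6M/(bh²), so h² = 6M/(b σ_allow) = 6×6.9900×10^8/(107×289.0) = 135600 mm².
h = 368.2 mm.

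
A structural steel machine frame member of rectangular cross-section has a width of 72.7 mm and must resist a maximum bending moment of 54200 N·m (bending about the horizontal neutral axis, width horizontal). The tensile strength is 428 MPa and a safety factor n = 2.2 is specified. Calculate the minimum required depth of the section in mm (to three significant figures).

σ_allow = 428/2.2 = 194.5 MPa.
For a rectangular section σ = 6M/(bh²), so h² = 6M/(b σ_allow) = 6×5.4200×10^7/(72.7×194.5) = 22990 mm².
h = 151.6 mm.

h = 152 mm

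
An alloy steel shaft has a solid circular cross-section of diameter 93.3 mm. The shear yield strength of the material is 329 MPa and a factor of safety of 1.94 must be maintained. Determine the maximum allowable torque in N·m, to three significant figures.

τ_allow = 329/1.94 = 169.6 MPa.
For a solid shaft T_allow = τ_allow·πd³/16; πd³/16 = π×93.3³/16 = 159500 mm³.
T_allow = 169.6×159500 = 2.704×10^7 N·mm = 27040 N·m.

T_allow = 27000 N·m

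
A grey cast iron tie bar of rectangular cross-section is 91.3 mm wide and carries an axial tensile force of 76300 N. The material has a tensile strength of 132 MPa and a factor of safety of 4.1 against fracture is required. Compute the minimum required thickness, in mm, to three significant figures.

t = 26.0 mm

σ_allow = 132/4.1 = 32.20 MPa.
Required area A = F/σ_allow = 76300/32.20 = 2370 mm².
t = A/w = 2370/91.3 = 25.96 mm.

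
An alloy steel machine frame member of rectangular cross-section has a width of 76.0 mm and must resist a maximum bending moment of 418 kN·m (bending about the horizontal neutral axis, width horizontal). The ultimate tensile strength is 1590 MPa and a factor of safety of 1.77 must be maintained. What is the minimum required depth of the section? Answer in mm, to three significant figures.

h = 192 mm

σ_allow = 1590/1.77 = 898.3 MPa.
For a rectangular section σ = 6M/(bh²), so h² = 6M/(b σ_allow) = 6×4.1800×10^8/(76.0×898.3) = 36740 mm².
h = 191.7 mm.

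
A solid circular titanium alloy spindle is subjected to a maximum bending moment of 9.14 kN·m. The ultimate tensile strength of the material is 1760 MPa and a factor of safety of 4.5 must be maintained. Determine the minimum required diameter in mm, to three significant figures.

d = 62.0 mm

σ_allow = 1760/4.5 = 391.1 MPa.
For a solid circular section σ = 32M/(πd³), so d³ = 32M/(π σ_allow) = 32×9140000/(π×391.1) = 238000 mm³.
d = 61.97 mm.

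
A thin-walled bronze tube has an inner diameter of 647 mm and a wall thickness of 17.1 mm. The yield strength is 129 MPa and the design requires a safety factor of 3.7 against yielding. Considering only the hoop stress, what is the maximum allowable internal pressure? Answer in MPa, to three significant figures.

σ_allow = 129/3.7 = 34.86 MPa.
σ_h = pD/(2t) → p_allow = 2σ_allow t/D = 2×34.86×17.1/647 = 1.843 MPa.

p_allow = 1.84 MPa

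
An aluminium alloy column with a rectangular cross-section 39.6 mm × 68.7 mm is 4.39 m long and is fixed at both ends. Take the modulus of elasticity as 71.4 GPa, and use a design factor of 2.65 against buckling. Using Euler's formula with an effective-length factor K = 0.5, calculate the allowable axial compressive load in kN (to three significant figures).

Buckling occurs about the weak axis: I_min = h·b³/12 = 68.7×39.6³/12 = 355500 mm⁴ (b = 39.6 mm is the smaller dimension).
Effective length L_e = KL = 0.5×4.39 m = 2195 mm.
Euler critical load P_cr = π²EI/L_e² = π²×71400×355500/2195² = 52000 N.
P_allow = P_cr/n = 52000/2.65 = 19620 N.

P_allow = 19.6 kN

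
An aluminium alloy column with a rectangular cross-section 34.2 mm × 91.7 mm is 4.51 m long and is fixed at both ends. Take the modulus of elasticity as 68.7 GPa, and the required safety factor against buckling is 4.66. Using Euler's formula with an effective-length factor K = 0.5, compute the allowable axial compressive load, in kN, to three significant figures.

P_allow = 8.75 kN

Buckling occurs about the weak axis: I_min = h·b³/12 = 91.7×34.2³/12 = 305700 mm⁴ (b = 34.2 mm is the smaller dimension).
Effective length L_e = KL = 0.5×4.51 m = 2255 mm.
Euler critical load P_cr = π²EI/L_e² = π²×68700×305700/2255² = 40760 N.
P_allow = P_cr/n = 40760/4.66 = 8747 N.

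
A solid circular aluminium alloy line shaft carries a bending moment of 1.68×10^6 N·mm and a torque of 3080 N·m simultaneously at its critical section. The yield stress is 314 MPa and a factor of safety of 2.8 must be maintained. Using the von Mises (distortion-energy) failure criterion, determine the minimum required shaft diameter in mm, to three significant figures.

d = 65.9 mm

σ_allow = σ_y/n = 314/2.8 = 112.1 MPa.
For a solid shaft σ_b = 32M/(πd³) and τ = 16T/(πd³), so the von Mises stress is σ' = (16/πd³)·√(4M²+3T²).
√(4M²+3T²) = √(4×(1.680×10^6)² + 3×(3.080×10^6)²) = 6.305×10^6 N·mm.
d³ = 16×6.305×10^6/(π×112.1) = 286300 mm³.
d = 65.91 mm.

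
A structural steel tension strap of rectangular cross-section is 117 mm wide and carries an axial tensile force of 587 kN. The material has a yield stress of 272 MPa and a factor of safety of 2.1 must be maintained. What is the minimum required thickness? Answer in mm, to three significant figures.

t = 38.7 mm

σ_allow = 272/2.1 = 129.5 MPa.
Required area A = F/σ_allow = 587000/129.5 = 4532 mm².
t = A/w = 4532/117 = 38.73 mm.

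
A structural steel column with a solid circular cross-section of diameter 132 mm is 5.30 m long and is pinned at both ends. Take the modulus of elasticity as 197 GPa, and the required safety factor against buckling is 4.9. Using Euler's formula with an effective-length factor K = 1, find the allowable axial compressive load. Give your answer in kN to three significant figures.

P_allow = 211 kN

I = πd⁴/64 = π×132⁴/64 = 1.490×10^7 mm⁴.
Effective length L_e = KL = 1×5.30 m = 5300 mm.
Euler critical load P_cr = π²EI/L_e² = π²×197000×1.490×10^7/5300² = 1.032×10^6 N.
P_allow = P_cr/n = 1.032×10^6/4.9 = 210500 N.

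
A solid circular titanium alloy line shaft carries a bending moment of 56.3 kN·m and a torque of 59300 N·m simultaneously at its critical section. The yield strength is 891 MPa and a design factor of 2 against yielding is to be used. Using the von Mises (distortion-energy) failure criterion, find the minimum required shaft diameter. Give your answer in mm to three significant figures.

σ_allow = σ_y/n = 891/2 = 445.5 MPa.
For a solid shaft σ_b = 32M/(πd³) and τ = 16T/(πd³), so the von Mises stress is σ' = (16/πd³)·√(4M²+3T²).
√(4M²+3T²) = √(4×(5.630×10^7)² + 3×(5.930×10^7)²) = 1.524×10^8 N·mm.
d³ = 16×1.524×10^8/(π×445.5) = 1.742×10^6 mm³.
d = 120.3 mm.

d = 120 mm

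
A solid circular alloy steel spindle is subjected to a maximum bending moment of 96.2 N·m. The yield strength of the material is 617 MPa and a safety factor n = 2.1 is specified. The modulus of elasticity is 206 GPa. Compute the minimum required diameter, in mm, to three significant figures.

σ_allow = 617/2.1 = 293.8 MPa.
For a solid circular section σ = 32M/(πd³), so d³ = 32M/(π σ_allow) = 32×96200/(π×293.8) = 3335 mm³.
d = 14.94 mm.

d = 14.9 mm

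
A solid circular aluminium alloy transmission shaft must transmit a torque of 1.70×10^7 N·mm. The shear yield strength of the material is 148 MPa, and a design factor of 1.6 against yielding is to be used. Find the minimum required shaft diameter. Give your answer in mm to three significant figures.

d = 97.8 mm

Allowable shear stress τ_allow = 148/1.6 = 92.50 MPa.
For a solid shaft τ = 16T/(πd³), so d³ = 16T/(π τ_allow) = 16×1.7000×10^7/(π×92.50) = 936000 mm³.
d = (936000)^(1/3) = 97.82 mm.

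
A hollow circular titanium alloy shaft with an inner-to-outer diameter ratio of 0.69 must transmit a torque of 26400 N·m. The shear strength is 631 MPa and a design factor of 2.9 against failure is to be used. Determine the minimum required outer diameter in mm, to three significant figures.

τ_allow = 631/2.9 = 217.6 MPa.
For a hollow shaft τ = 16T/[πd_o³(1−k⁴)] with k = 0.69, so 1−k⁴ = 0.7733.
d_o³ = 16T/[π τ_allow (1−k⁴)] = 16×2.6400×10^7/(π×217.6×0.7733) = 799100 mm³.
d_o = 92.80 mm.

d_o = 92.8 mm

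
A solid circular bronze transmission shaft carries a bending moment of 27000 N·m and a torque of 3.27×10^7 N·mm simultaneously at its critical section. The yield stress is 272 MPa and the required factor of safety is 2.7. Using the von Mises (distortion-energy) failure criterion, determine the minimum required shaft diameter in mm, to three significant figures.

d = 158 mm

σ_allow = σ_y/n = 272/2.7 = 100.7 MPa.
For a solid shaft σ_b = 32M/(πd³) and τ = 16T/(πd³), so the von Mises stress is σ' = (16/πd³)·√(4M²+3T²).
√(4M²+3T²) = √(4×(2.700×10^7)² + 3×(3.270×10^7)²) = 7.826×10^7 N·mm.
d³ = 16×7.826×10^7/(π×100.7) = 3.956×10^6 mm³.
d = 158.2 mm.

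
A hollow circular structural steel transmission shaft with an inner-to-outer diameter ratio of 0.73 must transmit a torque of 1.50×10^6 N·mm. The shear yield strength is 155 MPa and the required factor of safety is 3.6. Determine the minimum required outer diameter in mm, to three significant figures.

d_o = 62.8 mm

τ_allow = 155/3.6 = 43.06 MPa.
For a hollow shaft τ = 16T/[πd_o³(1−k⁴)] with k = 0.73, so 1−k⁴ = 0.7160.
d_o³ = 16T/[π τ_allow (1−k⁴)] = 16×1500000/(π×43.06×0.7160) = 247800 mm³.
d_o = 62.81 mm.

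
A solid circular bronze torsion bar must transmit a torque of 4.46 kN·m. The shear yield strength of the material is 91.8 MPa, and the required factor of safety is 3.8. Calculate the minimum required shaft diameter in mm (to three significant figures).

d = 98.0 mm

Allowable shear stress τ_allow = 91.8/3.8 = 24.16 MPa.
For a solid shaft τ = 16T/(πd³), so d³ = 16T/(π τ_allow) = 16×4460000/(π×24.16) = 940300 mm³.
d = (940300)^(1/3) = 97.97 mm.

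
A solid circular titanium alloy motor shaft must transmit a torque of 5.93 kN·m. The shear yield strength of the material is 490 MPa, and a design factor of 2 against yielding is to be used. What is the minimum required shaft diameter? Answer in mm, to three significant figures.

d = 49.8 mm

Allowable shear stress τ_allow = 490/2 = 245.0 MPa.
For a solid shaft τ = 16T/(πd³), so d³ = 16T/(π τ_allow) = 16×5930000/(π×245.0) = 123300 mm³.
d = (123300)^(1/3) = 49.77 mm.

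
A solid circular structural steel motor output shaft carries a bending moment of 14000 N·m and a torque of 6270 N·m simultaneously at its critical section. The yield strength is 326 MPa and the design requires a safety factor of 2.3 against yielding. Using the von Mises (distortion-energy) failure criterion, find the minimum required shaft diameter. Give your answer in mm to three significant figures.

σ_allow = σ_y/n = 326/2.3 = 141.7 MPa.
For a solid shaft σ_b = 32M/(πd³) and τ = 16T/(πd³), so the von Mises stress is σ' = (16/πd³)·√(4M²+3T²).
√(4M²+3T²) = √(4×(1.400×10^7)² + 3×(6.270×10^6)²) = 3.003×10^7 N·mm.
d³ = 16×3.003×10^7/(π×141.7) = 1.079×10^6 mm³.
d = 102.6 mm.

d = 103 mm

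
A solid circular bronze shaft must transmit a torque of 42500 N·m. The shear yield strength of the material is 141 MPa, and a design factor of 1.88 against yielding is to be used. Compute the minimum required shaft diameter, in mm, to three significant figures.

Allowable shear stress τ_allow = 141/1.88 = 75.00 MPa.
For a solid shaft τ = 16T/(πd³), so d³ = 16T/(π τ_allow) = 16×4.2500×10^7/(π×75.00) = 2.886×10^6 mm³.
d = (2.886×10^6)^(1/3) = 142.4 mm.

d = 142 mm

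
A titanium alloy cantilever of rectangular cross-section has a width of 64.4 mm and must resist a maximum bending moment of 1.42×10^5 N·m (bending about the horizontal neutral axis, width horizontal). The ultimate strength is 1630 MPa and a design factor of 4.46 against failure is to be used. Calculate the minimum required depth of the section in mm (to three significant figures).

h = 190 mm

σ_allow = 1630/4.46 = 365.5 MPa.
For a rectangular section σ = 6M/(bh²), so h² = 6M/(b σ_allow) = 6×1.4200×10^8/(64.4×365.5) = 36200 mm².
h = 190.3 mm.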